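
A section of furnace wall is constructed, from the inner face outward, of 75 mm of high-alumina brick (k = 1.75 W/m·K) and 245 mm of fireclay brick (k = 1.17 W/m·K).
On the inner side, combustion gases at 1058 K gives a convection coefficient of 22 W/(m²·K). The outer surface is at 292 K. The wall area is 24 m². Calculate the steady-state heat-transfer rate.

Q ≈ 61800 W

Series thermal resistances:
R_inner film = 1/(h_i·A) = 1/(22×24) = 0.001894 K/W
R_high-alumina brick = L/(kA) = 0.075/(1.75×24) = 0.001786 K/W
R_fireclay brick = L/(kA) = 0.245/(1.17×24) = 0.008725 K/W
R_total = 0.0124 K/W
Q = ΔT / R_total = 766 / 0.0124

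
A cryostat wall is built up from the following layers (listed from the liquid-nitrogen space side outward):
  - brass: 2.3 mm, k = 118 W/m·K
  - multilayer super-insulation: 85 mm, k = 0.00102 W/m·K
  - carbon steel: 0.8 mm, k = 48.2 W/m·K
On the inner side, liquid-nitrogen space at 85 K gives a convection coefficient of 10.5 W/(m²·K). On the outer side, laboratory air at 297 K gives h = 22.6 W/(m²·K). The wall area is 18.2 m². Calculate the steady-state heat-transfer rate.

Series thermal resistances:
R_inner film = 1/(h_i·A) = 1/(10.5×18.2) = 0.005233 K/W
R_brass = L/(kA) = 0.0023/(118×18.2) = 1.071×10^-6 K/W
R_multilayer super-insulation = L/(kA) = 0.085/(0.00102×18.2) = 4.579 K/W
R_carbon steel = L/(kA) = 0.0008/(48.2×18.2) = 9.12×10^-7 K/W
R_outer film = 1/(h_o·A) = 1/(22.6×18.2) = 0.002431 K/W
R_total = 4.586 K/W
Q = ΔT / R_total = 212 / 4.586

Q ≈ 46.2 W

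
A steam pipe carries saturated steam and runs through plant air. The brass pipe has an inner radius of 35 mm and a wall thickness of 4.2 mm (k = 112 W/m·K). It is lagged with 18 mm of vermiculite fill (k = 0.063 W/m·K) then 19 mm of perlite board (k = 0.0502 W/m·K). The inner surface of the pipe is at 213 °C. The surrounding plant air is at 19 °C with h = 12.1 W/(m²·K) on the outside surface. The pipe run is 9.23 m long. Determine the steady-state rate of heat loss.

Q ≈ 879 W

Radial resistances (cylindrical: R_cond = ln(r_o/r_i)/(2πkL), R_conv = 1/(h·2πrL)):
R_brass pipe wall = ln(39.2/35)/(2π×112×9.23) = 1.745×10^-5 K/W
R_vermiculite fill = ln(57.2/39.2)/(2π×0.063×9.23) = 0.1034 K/W
R_perlite board = ln(76.2/57.2)/(2π×0.0502×9.23) = 0.09852 K/W
R_outer film = 1/(h_o·2πr_oL) = 1/(12.1×2π×0.0762×9.23) = 0.0187 K/W
R_total = 0.2207 K/W
Q = ΔT/R_total = 194/0.2207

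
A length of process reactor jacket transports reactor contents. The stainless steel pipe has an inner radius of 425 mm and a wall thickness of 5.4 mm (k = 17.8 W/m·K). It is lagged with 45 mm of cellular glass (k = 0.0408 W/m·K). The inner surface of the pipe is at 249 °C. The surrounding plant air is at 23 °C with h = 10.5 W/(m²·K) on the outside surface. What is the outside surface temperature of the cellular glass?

T ≈ 40.2 °C

Cylindrical conduction, so R = ln(r₂/r₁)/(2πkL) per layer, in series:
R_stainless steel pipe wall = ln(430.4/425)/(2π×17.8×1) = 1.129×10^-4 K/W
R_cellular glass = ln(475.4/430.4)/(2π×0.0408×1) = 0.3879 K/W
R_outer film = 1/(h_o·2πr_oL) = 1/(10.5×2π×0.4754×1) = 0.03188 K/W
R_total = 0.4199 K/W
Q = ΔT/R_total = 226/0.4199
Q = 538 W/m
T_interface = T_inner − Q·ΣR(inner→interface) = 249 − 538×0.388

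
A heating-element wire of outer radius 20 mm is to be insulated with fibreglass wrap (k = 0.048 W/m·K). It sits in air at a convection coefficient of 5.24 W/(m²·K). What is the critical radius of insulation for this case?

For a cylinder r_cr = k/h = 0.048/5.24
r_cr = 9.16 mm; since the bare radius (20 mm) is above r_cr, any added insulation will reduce heat loss.

r_cr ≈ 9.16 mm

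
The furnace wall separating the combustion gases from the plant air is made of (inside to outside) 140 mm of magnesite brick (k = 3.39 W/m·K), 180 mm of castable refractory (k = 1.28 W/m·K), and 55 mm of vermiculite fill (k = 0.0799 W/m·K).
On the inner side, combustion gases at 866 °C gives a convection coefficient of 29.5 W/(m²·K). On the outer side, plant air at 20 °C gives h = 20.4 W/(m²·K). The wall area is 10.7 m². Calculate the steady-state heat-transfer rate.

Thermal resistances in series:
R_inner film = 1/(h_i·A) = 1/(29.5×10.7) = 0.003168 K/W
R_magnesite brick = L/(kA) = 0.14/(3.39×10.7) = 0.00386 K/W
R_castable refractory = L/(kA) = 0.18/(1.28×10.7) = 0.01314 K/W
R_vermiculite fill = L/(kA) = 0.055/(0.0799×10.7) = 0.06433 K/W
R_outer film = 1/(h_o·A) = 1/(20.4×10.7) = 0.004581 K/W
R_total = 0.08908 K/W
Q = ΔT / R_total = 846 / 0.08908

Q ≈ 9500 W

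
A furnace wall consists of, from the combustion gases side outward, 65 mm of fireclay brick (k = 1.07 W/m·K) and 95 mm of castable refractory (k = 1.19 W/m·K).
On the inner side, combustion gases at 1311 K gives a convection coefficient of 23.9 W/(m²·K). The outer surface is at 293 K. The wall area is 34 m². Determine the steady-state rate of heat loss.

Q ≈ 190000 W

Model the wall as resistances in series:
R_inner film = 1/(h_i·A) = 1/(23.9×34) = 0.001231 K/W
R_fireclay brick = L/(kA) = 0.065/(1.07×34) = 0.001787 K/W
R_castable refractory = L/(kA) = 0.095/(1.19×34) = 0.002348 K/W
R_total = 0.005365 K/W
Q = ΔT / R_total = 1018 / 0.005365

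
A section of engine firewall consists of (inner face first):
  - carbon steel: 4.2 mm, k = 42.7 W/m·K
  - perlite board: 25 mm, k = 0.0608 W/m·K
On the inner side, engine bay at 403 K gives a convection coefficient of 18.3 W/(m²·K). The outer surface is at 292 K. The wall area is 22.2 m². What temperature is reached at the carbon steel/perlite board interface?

Series thermal resistances:
R_inner film = 1/(h_i·A) = 1/(18.3×22.2) = 0.002461 K/W
R_carbon steel = L/(kA) = 0.0042/(42.7×22.2) = 4.431×10^-6 K/W
R_perlite board = L/(kA) = 0.025/(0.0608×22.2) = 0.01852 K/W
R_total = 0.02099 K/W;  Q = ΔT/R_total = 111/0.02099 = 5289 W
T_interface = T_inner − Q·ΣR(inner→interface) = 403 − 5290×0.002466

T ≈ 390 K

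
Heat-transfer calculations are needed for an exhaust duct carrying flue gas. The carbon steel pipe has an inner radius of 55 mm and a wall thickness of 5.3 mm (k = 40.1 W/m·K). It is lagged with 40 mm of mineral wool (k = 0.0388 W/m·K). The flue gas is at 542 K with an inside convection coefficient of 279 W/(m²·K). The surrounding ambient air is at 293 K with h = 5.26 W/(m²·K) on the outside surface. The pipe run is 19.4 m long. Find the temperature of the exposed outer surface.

T ≈ 324 K

Per-layer cylindrical resistances, series-summed:
R_inner film = 1/(h_i·2πr₁L) = 1/(279×2π×0.055×19.4) = 5.346×10^-4 K/W
R_carbon steel pipe wall = ln(60.3/55)/(2π×40.1×19.4) = 1.882×10^-5 K/W
R_mineral wool = ln(100.3/60.3)/(2π×0.0388×19.4) = 0.1076 K/W
R_outer film = 1/(h_o·2πr_oL) = 1/(5.26×2π×0.1003×19.4) = 0.01555 K/W
R_total = 0.1237 K/W
Q = ΔT/R_total = 249/0.1237
Q = 2010 W
T_interface = T_inner − Q·ΣR(inner→interface) = 542 − 2010×0.1081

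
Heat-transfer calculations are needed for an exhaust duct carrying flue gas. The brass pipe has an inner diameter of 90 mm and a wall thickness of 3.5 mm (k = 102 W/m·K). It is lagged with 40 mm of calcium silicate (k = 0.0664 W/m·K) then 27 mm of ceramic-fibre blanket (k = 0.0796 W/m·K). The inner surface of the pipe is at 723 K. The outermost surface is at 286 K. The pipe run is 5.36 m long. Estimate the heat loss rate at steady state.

Per-layer cylindrical resistances, series-summed:
R_brass pipe wall = ln(48.5/45)/(2π×102×5.36) = 2.18×10^-5 K/W
R_calcium silicate = ln(88.5/48.5)/(2π×0.0664×5.36) = 0.269 K/W
R_ceramic-fibre blanket = ln(115.5/88.5)/(2π×0.0796×5.36) = 0.09933 K/W
R_total = 0.3683 K/W
Q = ΔT/R_total = 437/0.3683

Q ≈ 1190 W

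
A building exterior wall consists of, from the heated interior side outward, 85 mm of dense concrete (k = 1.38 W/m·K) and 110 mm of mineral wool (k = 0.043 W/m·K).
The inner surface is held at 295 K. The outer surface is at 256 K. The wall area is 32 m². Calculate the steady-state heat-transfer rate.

Q ≈ 476 W

Series thermal resistances:
R_dense concrete = L/(kA) = 0.085/(1.38×32) = 0.001925 K/W
R_mineral wool = L/(kA) = 0.11/(0.043×32) = 0.07994 K/W
R_total = 0.08187 K/W
Q = ΔT / R_total = 39 / 0.08187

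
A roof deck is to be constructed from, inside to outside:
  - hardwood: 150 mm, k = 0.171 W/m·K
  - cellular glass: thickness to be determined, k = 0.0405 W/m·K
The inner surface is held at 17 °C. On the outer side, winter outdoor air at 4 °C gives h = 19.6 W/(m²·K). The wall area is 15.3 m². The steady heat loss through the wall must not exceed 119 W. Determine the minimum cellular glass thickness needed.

L ≈ 30.1 mm

Series thermal resistances:
R_hardwood = L/(kA) = 0.15/(0.171×15.3) = 0.05733 K/W
R_outer film = 1/(h_o·A) = 1/(19.6×15.3) = 0.003335 K/W
Sum of the known resistances R_other = 0.06067 K/W
Required total resistance R_tot = ΔT/Q_allow = 13/119 = 0.1092 K/W
R_cellular glass = R_tot − R_other = 0.04858 K/W
L = R·k·A = 0.04858×0.0405×15.3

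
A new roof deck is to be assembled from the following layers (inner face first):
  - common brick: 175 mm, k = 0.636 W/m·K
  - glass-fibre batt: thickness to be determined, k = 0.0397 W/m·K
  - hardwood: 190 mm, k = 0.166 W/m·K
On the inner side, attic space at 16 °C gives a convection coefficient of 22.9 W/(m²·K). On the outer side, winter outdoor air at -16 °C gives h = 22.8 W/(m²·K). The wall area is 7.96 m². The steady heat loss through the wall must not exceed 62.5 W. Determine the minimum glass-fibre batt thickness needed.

L ≈ 102 mm

Using the resistance-network approach (series):
R_inner film = 1/(h_i·A) = 1/(22.9×7.96) = 0.005486 K/W
R_common brick = L/(kA) = 0.175/(0.636×7.96) = 0.03457 K/W
R_hardwood = L/(kA) = 0.19/(0.166×7.96) = 0.1438 K/W
R_outer film = 1/(h_o·A) = 1/(22.8×7.96) = 0.00551 K/W
Sum of the known resistances R_other = 0.1894 K/W
Required total resistance R_tot = ΔT/Q_allow = 32/62.5 = 0.512 K/W
R_glass-fibre batt = R_tot − R_other = 0.3226 K/W
L = R·k·A = 0.3226×0.0397×7.96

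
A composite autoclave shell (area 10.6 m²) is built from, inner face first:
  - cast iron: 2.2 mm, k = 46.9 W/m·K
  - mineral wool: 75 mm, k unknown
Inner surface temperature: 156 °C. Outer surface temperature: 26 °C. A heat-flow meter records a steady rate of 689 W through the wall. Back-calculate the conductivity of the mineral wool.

k ≈ 0.0375 W/(m·K)

Series thermal resistances:
R_cast iron = L/(kA) = 0.0022/(46.9×10.6) = 4.425×10^-6 K/W
Sum of known resistances R_other = 4.425×10^-6 K/W
Total R = ΔT/Q = 130/689 = 0.1887 K/W
R_mineral wool = R_total − R_other = 0.1887 K/W
k = L/(R·A) = 0.075/(0.1887×10.6)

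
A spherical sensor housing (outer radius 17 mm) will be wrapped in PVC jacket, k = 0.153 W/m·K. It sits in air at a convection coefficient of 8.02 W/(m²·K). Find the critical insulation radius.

r_cr ≈ 38.2 mm

For a sphere r_cr = 2k/h = 2×0.153/8.02
r_cr = 38.2 mm; since the bare radius (17 mm) is below r_cr, adding a thin layer of insulation will *increase* heat loss.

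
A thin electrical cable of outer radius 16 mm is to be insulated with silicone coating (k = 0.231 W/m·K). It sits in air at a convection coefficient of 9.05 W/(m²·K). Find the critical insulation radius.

r_cr ≈ 25.5 mm

For a cylinder r_cr = k/h = 0.231/9.05
r_cr = 25.5 mm; since the bare radius (16 mm) is below r_cr, adding a thin layer of insulation will *increase* heat loss.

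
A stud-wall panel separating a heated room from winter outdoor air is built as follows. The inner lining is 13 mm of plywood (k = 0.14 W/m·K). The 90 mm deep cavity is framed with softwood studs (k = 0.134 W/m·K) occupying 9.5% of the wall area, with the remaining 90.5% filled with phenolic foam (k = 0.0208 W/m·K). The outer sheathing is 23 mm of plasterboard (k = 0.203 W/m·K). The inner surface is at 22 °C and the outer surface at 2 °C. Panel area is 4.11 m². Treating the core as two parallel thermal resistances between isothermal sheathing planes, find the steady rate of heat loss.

Q ≈ 26.9 W

Sheathing layers in series; stud and cavity paths in parallel between them.
R_inner = 0.013/(0.14×4.11) = 0.02259 K/W
R_stud  = 0.09/(0.134×0.095×4.11) = 1.72 K/W
R_cav   = 0.09/(0.0208×0.905×4.11) = 1.163 K/W
1/R_core = 1/R_stud + 1/R_cav → R_core = 0.694 K/W
R_outer = 0.023/(0.203×4.11) = 0.02757 K/W
R_total = 0.7441 K/W
Q = ΔT/R_total = 20/0.7441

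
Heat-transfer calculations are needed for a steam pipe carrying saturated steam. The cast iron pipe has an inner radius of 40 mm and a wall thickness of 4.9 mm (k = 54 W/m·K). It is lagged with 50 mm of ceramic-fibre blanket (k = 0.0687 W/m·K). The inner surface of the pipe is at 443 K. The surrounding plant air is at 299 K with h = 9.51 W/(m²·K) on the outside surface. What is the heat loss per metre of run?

For a radial system each layer contributes R = ln(r_out/r_in)/(2πkL); films add R = 1/(hA).
R_cast iron pipe wall = ln(44.9/40)/(2π×54×1) = 3.406×10^-4 K/W
R_ceramic-fibre blanket = ln(94.9/44.9)/(2π×0.0687×1) = 1.734 K/W
R_outer film = 1/(h_o·2πr_oL) = 1/(9.51×2π×0.0949×1) = 0.1763 K/W
R_total = 1.91 K/W
Q = ΔT/R_total = 144/1.91

q′ ≈ 75.4 W/m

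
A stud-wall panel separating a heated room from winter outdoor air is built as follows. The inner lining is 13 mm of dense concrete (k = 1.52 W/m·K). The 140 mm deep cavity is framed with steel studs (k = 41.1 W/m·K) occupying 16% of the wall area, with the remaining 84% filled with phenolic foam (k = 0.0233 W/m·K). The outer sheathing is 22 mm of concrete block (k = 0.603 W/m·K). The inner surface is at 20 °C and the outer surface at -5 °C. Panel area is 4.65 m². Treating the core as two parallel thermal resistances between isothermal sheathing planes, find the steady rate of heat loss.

Sheathing layers in series; stud and cavity paths in parallel between them.
R_inner = 0.013/(1.52×4.65) = 0.001839 K/W
R_stud  = 0.14/(41.1×0.16×4.65) = 0.004578 K/W
R_cav   = 0.14/(0.0233×0.84×4.65) = 1.538 K/W
1/R_core = 1/R_stud + 1/R_cav → R_core = 0.004565 K/W
R_outer = 0.022/(0.603×4.65) = 0.007846 K/W
R_total = 0.01425 K/W
Q = ΔT/R_total = 25/0.01425

Q ≈ 1750 W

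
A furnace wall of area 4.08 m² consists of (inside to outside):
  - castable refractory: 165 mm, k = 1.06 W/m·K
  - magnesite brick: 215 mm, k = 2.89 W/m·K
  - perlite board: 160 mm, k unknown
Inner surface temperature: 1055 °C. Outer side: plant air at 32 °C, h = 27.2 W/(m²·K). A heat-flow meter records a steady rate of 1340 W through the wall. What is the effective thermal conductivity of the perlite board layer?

k ≈ 0.0562 W/(m·K)

Model the wall as resistances in series:
R_castable refractory = L/(kA) = 0.165/(1.06×4.08) = 0.03815 K/W
R_magnesite brick = L/(kA) = 0.215/(2.89×4.08) = 0.01823 K/W
R_outer film = 1/(h_o·A) = 1/(27.2×4.08) = 0.009011 K/W
Sum of known resistances R_other = 0.0654 K/W
Total R = ΔT/Q = 1023/1340 = 0.7634 K/W
R_perlite board = R_total − R_other = 0.698 K/W
k = L/(R·A) = 0.16/(0.698×4.08)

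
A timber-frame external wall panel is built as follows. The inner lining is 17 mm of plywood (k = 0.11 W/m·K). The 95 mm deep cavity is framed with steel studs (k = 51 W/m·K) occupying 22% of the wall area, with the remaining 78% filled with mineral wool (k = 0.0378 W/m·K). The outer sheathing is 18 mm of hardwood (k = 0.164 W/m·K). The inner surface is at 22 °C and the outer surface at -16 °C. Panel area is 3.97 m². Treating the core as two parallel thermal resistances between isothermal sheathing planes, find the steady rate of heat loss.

Q ≈ 553 W

Sheathing layers in series; stud and cavity paths in parallel between them.
R_inner = 0.017/(0.11×3.97) = 0.03893 K/W
R_stud  = 0.095/(51×0.22×3.97) = 0.002133 K/W
R_cav   = 0.095/(0.0378×0.78×3.97) = 0.8116 K/W
1/R_core = 1/R_stud + 1/R_cav → R_core = 0.002127 K/W
R_outer = 0.018/(0.164×3.97) = 0.02765 K/W
R_total = 0.0687 K/W
Q = ΔT/R_total = 38/0.0687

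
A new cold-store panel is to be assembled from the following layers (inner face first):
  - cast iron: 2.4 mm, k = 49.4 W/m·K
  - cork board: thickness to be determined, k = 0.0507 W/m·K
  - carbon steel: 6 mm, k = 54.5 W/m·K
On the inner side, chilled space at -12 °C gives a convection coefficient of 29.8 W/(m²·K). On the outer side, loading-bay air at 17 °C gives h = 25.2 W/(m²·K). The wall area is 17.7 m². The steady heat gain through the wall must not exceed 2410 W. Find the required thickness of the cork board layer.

Using the resistance-network approach (series):
R_inner film = 1/(h_i·A) = 1/(29.8×17.7) = 0.001896 K/W
R_cast iron = L/(kA) = 0.0024/(49.4×17.7) = 2.745×10^-6 K/W
R_carbon steel = L/(kA) = 0.006/(54.5×17.7) = 6.22×10^-6 K/W
R_outer film = 1/(h_o·A) = 1/(25.2×17.7) = 0.002242 K/W
Sum of the known resistances R_other = 0.004147 K/W
Required total resistance R_tot = ΔT/Q_allow = 29/2410 = 0.01203 K/W
R_cork board = R_tot − R_other = 0.007886 K/W
L = R·k·A = 0.007886×0.0507×17.7

L ≈ 7.08 mm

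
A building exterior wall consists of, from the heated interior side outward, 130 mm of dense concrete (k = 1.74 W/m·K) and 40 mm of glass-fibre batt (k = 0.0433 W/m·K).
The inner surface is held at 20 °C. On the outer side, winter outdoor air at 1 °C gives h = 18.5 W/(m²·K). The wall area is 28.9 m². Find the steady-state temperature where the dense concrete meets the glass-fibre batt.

Model the wall as resistances in series:
R_dense concrete = L/(kA) = 0.13/(1.74×28.9) = 0.002585 K/W
R_glass-fibre batt = L/(kA) = 0.04/(0.0433×28.9) = 0.03196 K/W
R_outer film = 1/(h_o·A) = 1/(18.5×28.9) = 0.00187 K/W
R_total = 0.03642 K/W;  Q = ΔT/R_total = 19/0.03642 = 521.7 W
T_interface = T_inner − Q·ΣR(inner→interface) = 20 − 522×0.002585

T ≈ 18.7 °C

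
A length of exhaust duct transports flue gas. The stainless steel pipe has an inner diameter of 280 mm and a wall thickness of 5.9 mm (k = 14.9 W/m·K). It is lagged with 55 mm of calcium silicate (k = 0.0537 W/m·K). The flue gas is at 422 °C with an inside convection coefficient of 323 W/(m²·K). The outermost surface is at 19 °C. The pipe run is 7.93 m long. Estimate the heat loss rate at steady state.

Q ≈ 3360 W

Radial resistances (cylindrical: R_cond = ln(r_o/r_i)/(2πkL), R_conv = 1/(h·2πrL)):
R_inner film = 1/(h_i·2πr₁L) = 1/(323×2π×0.14×7.93) = 4.438×10^-4 K/W
R_stainless steel pipe wall = ln(145.9/140)/(2π×14.9×7.93) = 5.56×10^-5 K/W
R_calcium silicate = ln(200.9/145.9)/(2π×0.0537×7.93) = 0.1196 K/W
R_total = 0.1201 K/W
Q = ΔT/R_total = 403/0.1201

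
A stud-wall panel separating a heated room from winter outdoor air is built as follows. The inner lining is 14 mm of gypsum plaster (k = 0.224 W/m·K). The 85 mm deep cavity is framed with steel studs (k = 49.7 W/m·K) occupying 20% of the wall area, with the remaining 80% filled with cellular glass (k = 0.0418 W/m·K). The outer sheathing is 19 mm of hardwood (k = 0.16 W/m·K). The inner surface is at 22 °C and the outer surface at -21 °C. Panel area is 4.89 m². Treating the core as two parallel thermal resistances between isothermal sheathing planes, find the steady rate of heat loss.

Q ≈ 1110 W

Sheathing layers in series; stud and cavity paths in parallel between them.
R_inner = 0.014/(0.224×4.89) = 0.01278 K/W
R_stud  = 0.085/(49.7×0.2×4.89) = 0.001749 K/W
R_cav   = 0.085/(0.0418×0.8×4.89) = 0.5198 K/W
1/R_core = 1/R_stud + 1/R_cav → R_core = 0.001743 K/W
R_outer = 0.019/(0.16×4.89) = 0.02428 K/W
R_total = 0.03881 K/W
Q = ΔT/R_total = 43/0.03881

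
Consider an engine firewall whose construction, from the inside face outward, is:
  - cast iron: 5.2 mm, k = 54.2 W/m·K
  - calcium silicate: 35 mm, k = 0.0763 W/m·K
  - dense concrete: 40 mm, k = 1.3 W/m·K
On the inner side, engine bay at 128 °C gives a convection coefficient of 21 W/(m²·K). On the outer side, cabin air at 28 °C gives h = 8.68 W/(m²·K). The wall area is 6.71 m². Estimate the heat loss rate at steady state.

Q ≈ 1030 W

Treating each layer as a thermal resistance in series:
R_inner film = 1/(h_i·A) = 1/(21×6.71) = 0.007097 K/W
R_cast iron = L/(kA) = 0.0052/(54.2×6.71) = 1.43×10^-5 K/W
R_calcium silicate = L/(kA) = 0.035/(0.0763×6.71) = 0.06836 K/W
R_dense concrete = L/(kA) = 0.04/(1.3×6.71) = 0.004586 K/W
R_outer film = 1/(h_o·A) = 1/(8.68×6.71) = 0.01717 K/W
R_total = 0.09723 K/W
Q = ΔT / R_total = 100 / 0.09723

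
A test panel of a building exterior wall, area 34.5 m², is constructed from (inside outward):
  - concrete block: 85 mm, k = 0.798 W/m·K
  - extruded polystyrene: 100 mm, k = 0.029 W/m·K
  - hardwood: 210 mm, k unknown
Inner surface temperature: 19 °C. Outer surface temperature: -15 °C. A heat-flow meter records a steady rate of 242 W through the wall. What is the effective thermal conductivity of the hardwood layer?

Using the resistance-network approach (series):
R_concrete block = L/(kA) = 0.085/(0.798×34.5) = 0.003087 K/W
R_extruded polystyrene = L/(kA) = 0.1/(0.029×34.5) = 0.09995 K/W
Sum of known resistances R_other = 0.103 K/W
Total R = ΔT/Q = 34/242 = 0.1405 K/W
R_hardwood = R_total − R_other = 0.03746 K/W
k = L/(R·A) = 0.21/(0.03746×34.5)

k ≈ 0.162 W/(m·K)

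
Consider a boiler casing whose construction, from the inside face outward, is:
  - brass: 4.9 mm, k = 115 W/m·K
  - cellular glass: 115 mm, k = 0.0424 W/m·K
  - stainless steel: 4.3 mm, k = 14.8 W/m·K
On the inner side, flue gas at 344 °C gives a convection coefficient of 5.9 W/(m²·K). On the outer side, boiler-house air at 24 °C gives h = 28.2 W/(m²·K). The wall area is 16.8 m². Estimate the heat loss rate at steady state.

Using the resistance-network approach (series):
R_inner film = 1/(h_i·A) = 1/(5.9×16.8) = 0.01009 K/W
R_brass = L/(kA) = 0.0049/(115×16.8) = 2.536×10^-6 K/W
R_cellular glass = L/(kA) = 0.115/(0.0424×16.8) = 0.1614 K/W
R_stainless steel = L/(kA) = 0.0043/(14.8×16.8) = 1.729×10^-5 K/W
R_outer film = 1/(h_o·A) = 1/(28.2×16.8) = 0.002111 K/W
R_total = 0.1737 K/W
Q = ΔT / R_total = 320 / 0.1737

Q ≈ 1840 W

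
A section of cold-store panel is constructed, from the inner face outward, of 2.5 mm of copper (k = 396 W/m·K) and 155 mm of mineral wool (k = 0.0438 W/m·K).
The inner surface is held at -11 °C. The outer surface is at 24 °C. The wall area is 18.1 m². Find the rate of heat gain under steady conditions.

Treating each layer as a thermal resistance in series:
R_copper = L/(kA) = 0.0025/(396×18.1) = 3.488×10^-7 K/W
R_mineral wool = L/(kA) = 0.155/(0.0438×18.1) = 0.1955 K/W
R_total = 0.1955 K/W
Q = ΔT / R_total = 35 / 0.1955

Q ≈ 179 W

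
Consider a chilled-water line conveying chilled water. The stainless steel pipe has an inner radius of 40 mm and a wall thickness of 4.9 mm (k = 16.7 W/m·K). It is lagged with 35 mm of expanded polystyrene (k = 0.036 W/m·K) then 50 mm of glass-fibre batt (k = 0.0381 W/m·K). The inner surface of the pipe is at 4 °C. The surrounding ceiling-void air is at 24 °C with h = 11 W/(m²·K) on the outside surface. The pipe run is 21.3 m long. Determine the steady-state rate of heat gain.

Q ≈ 90.8 W

Radial resistances (cylindrical: R_cond = ln(r_o/r_i)/(2πkL), R_conv = 1/(h·2πrL)):
R_stainless steel pipe wall = ln(44.9/40)/(2π×16.7×21.3) = 5.17×10^-5 K/W
R_expanded polystyrene = ln(79.9/44.9)/(2π×0.036×21.3) = 0.1196 K/W
R_glass-fibre batt = ln(129.9/79.9)/(2π×0.0381×21.3) = 0.09531 K/W
R_outer film = 1/(h_o·2πr_oL) = 1/(11×2π×0.1299×21.3) = 0.005229 K/W
R_total = 0.2202 K/W
Q = ΔT/R_total = 20/0.2202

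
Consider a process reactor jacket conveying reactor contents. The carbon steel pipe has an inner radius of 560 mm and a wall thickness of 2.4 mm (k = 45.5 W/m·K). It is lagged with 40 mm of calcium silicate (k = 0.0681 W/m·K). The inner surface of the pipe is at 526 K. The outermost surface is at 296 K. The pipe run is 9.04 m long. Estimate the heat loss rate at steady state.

Q ≈ 12900 W

Radial resistances (cylindrical: R_cond = ln(r_o/r_i)/(2πkL), R_conv = 1/(h·2πrL)):
R_carbon steel pipe wall = ln(562.4/560)/(2π×45.5×9.04) = 1.655×10^-6 K/W
R_calcium silicate = ln(602.4/562.4)/(2π×0.0681×9.04) = 0.01776 K/W
R_total = 0.01776 K/W
Q = ΔT/R_total = 230/0.01776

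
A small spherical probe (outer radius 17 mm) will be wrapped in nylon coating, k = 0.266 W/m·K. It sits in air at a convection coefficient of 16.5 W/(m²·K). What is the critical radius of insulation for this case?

For a sphere r_cr = 2k/h = 2×0.266/16.5
r_cr = 32.2 mm; since the bare radius (17 mm) is below r_cr, adding a thin layer of insulation will *increase* heat loss.

r_cr ≈ 32.2 mm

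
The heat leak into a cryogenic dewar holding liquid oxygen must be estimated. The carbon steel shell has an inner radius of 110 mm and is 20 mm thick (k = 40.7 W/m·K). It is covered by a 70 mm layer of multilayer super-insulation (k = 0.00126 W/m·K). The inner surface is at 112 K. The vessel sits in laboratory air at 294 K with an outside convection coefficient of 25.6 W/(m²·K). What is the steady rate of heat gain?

Spherical conduction: R = (1/r_in − 1/r_out)/(4πk) per layer; series-sum.
R_carbon steel shell = (1/0.11 − 1/0.13)/(4π×40.7) = 0.002735 K/W
R_multilayer super-insulation = (1/0.13 − 1/0.2)/(4π×0.00126) = 170 K/W
R_outer film = 1/(h·4πr_o²) = 1/(25.6×4π×0.2²) = 0.07771 K/W
R_total = 170.1 K/W
Q = ΔT/R_total = 182/170.1

Q ≈ 1.07 W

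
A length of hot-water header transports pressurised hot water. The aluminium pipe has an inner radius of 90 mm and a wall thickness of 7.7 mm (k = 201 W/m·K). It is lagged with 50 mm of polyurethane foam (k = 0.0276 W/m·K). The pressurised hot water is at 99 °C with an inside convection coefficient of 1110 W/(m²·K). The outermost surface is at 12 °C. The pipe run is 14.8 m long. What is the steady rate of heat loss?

Q ≈ 540 W

Radial resistances (cylindrical: R_cond = ln(r_o/r_i)/(2πkL), R_conv = 1/(h·2πrL)):
R_inner film = 1/(h_i·2πr₁L) = 1/(1110×2π×0.09×14.8) = 1.076×10^-4 K/W
R_aluminium pipe wall = ln(97.7/90)/(2π×201×14.8) = 4.392×10^-6 K/W
R_polyurethane foam = ln(147.7/97.7)/(2π×0.0276×14.8) = 0.161 K/W
R_total = 0.1611 K/W
Q = ΔT/R_total = 87/0.1611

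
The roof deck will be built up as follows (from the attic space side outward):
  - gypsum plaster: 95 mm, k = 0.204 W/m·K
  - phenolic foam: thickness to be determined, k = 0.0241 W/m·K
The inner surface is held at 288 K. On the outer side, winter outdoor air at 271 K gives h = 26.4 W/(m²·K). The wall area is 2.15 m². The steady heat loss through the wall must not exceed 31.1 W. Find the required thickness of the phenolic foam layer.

L ≈ 16.2 mm

Thermal resistances in series:
R_gypsum plaster = L/(kA) = 0.095/(0.204×2.15) = 0.2166 K/W
R_outer film = 1/(h_o·A) = 1/(26.4×2.15) = 0.01762 K/W
Sum of the known resistances R_other = 0.2342 K/W
Required total resistance R_tot = ΔT/Q_allow = 17/31.1 = 0.5466 K/W
R_phenolic foam = R_tot − R_other = 0.3124 K/W
L = R·k·A = 0.3124×0.0241×2.15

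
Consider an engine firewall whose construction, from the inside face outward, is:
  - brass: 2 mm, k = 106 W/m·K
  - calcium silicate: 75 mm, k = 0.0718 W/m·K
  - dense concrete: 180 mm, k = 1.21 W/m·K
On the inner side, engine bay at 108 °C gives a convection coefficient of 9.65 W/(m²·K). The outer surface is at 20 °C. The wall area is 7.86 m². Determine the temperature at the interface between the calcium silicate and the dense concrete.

Series thermal resistances:
R_inner film = 1/(h_i·A) = 1/(9.65×7.86) = 0.01318 K/W
R_brass = L/(kA) = 0.002/(106×7.86) = 2.4×10^-6 K/W
R_calcium silicate = L/(kA) = 0.075/(0.0718×7.86) = 0.1329 K/W
R_dense concrete = L/(kA) = 0.18/(1.21×7.86) = 0.01893 K/W
R_total = 0.165 K/W;  Q = ΔT/R_total = 88/0.165 = 533.3 W
T_interface = T_inner − Q·ΣR(inner→interface) = 108 − 533×0.1461

T ≈ 30.1 °C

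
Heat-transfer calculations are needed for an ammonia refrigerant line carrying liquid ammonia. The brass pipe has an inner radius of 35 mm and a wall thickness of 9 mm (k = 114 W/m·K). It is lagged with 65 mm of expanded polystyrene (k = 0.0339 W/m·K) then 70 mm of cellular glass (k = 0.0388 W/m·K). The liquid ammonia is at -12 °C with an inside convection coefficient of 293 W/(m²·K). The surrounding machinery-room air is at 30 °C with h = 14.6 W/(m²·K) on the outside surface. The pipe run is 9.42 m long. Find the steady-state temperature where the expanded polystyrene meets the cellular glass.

Treating each annulus and film as a series resistance:
R_inner film = 1/(h_i·2πr₁L) = 1/(293×2π×0.035×9.42) = 0.001648 K/W
R_brass pipe wall = ln(44/35)/(2π×114×9.42) = 3.392×10^-5 K/W
R_expanded polystyrene = ln(109/44)/(2π×0.0339×9.42) = 0.4521 K/W
R_cellular glass = ln(179/109)/(2π×0.0388×9.42) = 0.216 K/W
R_outer film = 1/(h_o·2πr_oL) = 1/(14.6×2π×0.179×9.42) = 0.006465 K/W
R_total = 0.6763 K/W
Q = ΔT/R_total = 42/0.6763
Q = 62.1 W
T_interface = T_inner + Q·ΣR(inner→interface) = -12 + 62.1×0.4538

T ≈ 16.2 °C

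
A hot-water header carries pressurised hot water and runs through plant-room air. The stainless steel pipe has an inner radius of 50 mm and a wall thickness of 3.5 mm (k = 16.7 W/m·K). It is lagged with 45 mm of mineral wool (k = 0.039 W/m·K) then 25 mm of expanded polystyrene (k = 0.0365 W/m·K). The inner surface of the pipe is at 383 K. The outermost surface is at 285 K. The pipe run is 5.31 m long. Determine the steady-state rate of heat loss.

Per-layer cylindrical resistances, series-summed:
R_stainless steel pipe wall = ln(53.5/50)/(2π×16.7×5.31) = 1.214×10^-4 K/W
R_mineral wool = ln(98.5/53.5)/(2π×0.039×5.31) = 0.4691 K/W
R_expanded polystyrene = ln(123.5/98.5)/(2π×0.0365×5.31) = 0.1857 K/W
R_total = 0.6549 K/W
Q = ΔT/R_total = 98/0.6549

Q ≈ 150 W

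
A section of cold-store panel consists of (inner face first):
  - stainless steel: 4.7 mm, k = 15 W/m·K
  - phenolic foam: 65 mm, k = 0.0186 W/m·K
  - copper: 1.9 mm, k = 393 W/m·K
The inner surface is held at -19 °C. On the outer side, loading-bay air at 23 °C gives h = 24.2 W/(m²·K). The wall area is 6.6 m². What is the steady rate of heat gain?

Q ≈ 78.4 W

Model the wall as resistances in series:
R_stainless steel = L/(kA) = 0.0047/(15×6.6) = 4.747×10^-5 K/W
R_phenolic foam = L/(kA) = 0.065/(0.0186×6.6) = 0.5295 K/W
R_copper = L/(kA) = 0.0019/(393×6.6) = 7.325×10^-7 K/W
R_outer film = 1/(h_o·A) = 1/(24.2×6.6) = 0.006261 K/W
R_total = 0.5358 K/W
Q = ΔT / R_total = 42 / 0.5358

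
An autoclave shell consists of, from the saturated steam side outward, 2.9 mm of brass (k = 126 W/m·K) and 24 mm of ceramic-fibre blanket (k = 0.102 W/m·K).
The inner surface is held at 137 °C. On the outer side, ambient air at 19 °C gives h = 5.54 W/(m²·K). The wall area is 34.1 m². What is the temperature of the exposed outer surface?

T ≈ 70.2 °C

Model the wall as resistances in series:
R_brass = L/(kA) = 0.0029/(126×34.1) = 6.75×10^-7 K/W
R_ceramic-fibre blanket = L/(kA) = 0.024/(0.102×34.1) = 0.0069 K/W
R_outer film = 1/(h_o·A) = 1/(5.54×34.1) = 0.005293 K/W
R_total = 0.01219 K/W;  Q = ΔT/R_total = 118/0.01219 = 9677 W
T_interface = T_inner − Q·ΣR(inner→interface) = 137 − 9680×0.006901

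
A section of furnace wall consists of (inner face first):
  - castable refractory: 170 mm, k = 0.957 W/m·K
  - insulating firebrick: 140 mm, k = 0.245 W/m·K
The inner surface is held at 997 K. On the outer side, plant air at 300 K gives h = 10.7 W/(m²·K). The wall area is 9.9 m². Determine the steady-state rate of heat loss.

Q ≈ 8190 W

Treating each layer as a thermal resistance in series:
R_castable refractory = L/(kA) = 0.17/(0.957×9.9) = 0.01794 K/W
R_insulating firebrick = L/(kA) = 0.14/(0.245×9.9) = 0.05772 K/W
R_outer film = 1/(h_o·A) = 1/(10.7×9.9) = 0.00944 K/W
R_total = 0.0851 K/W
Q = ΔT / R_total = 697 / 0.0851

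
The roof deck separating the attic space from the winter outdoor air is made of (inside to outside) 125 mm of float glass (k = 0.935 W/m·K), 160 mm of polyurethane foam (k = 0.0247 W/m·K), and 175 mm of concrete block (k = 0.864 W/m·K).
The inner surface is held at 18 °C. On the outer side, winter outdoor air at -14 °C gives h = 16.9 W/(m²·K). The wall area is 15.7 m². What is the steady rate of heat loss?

Q ≈ 73.1 W

Series thermal resistances:
R_float glass = L/(kA) = 0.125/(0.935×15.7) = 0.008515 K/W
R_polyurethane foam = L/(kA) = 0.16/(0.0247×15.7) = 0.4126 K/W
R_concrete block = L/(kA) = 0.175/(0.864×15.7) = 0.0129 K/W
R_outer film = 1/(h_o·A) = 1/(16.9×15.7) = 0.003769 K/W
R_total = 0.4378 K/W
Q = ΔT / R_total = 32 / 0.4378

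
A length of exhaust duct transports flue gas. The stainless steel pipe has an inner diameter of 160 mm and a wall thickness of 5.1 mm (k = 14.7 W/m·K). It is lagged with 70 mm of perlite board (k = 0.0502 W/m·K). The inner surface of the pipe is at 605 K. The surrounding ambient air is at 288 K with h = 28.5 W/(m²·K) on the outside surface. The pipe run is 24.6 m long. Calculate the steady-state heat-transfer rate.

Cylindrical conduction, so R = ln(r₂/r₁)/(2πkL) per layer, in series:
R_stainless steel pipe wall = ln(85.1/80)/(2π×14.7×24.6) = 2.72×10^-5 K/W
R_perlite board = ln(155.1/85.1)/(2π×0.0502×24.6) = 0.07736 K/W
R_outer film = 1/(h_o·2πr_oL) = 1/(28.5×2π×0.1551×24.6) = 0.001464 K/W
R_total = 0.07885 K/W
Q = ΔT/R_total = 317/0.07885

Q ≈ 4020 W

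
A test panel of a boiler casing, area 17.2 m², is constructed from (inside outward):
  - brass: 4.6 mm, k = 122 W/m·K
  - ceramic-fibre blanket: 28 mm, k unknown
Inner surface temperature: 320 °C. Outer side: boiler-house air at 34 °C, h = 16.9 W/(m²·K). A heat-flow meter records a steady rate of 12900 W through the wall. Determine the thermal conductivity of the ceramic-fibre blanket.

k ≈ 0.0869 W/(m·K)

Treating each layer as a thermal resistance in series:
R_brass = L/(kA) = 0.0046/(122×17.2) = 2.192×10^-6 K/W
R_outer film = 1/(h_o·A) = 1/(16.9×17.2) = 0.00344 K/W
Sum of known resistances R_other = 0.003442 K/W
Total R = ΔT/Q = 286/12900 = 0.02217 K/W
R_ceramic-fibre blanket = R_total − R_other = 0.01873 K/W
k = L/(R·A) = 0.028/(0.01873×17.2)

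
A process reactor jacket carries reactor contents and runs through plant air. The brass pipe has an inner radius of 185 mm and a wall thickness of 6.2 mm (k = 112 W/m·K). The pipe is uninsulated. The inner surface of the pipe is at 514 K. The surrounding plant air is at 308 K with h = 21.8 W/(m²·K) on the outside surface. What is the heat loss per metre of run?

Per-layer cylindrical resistances, series-summed:
R_brass pipe wall = ln(191.2/185)/(2π×112×1) = 4.684×10^-5 K/W
R_outer film = 1/(h_o·2πr_oL) = 1/(21.8×2π×0.1912×1) = 0.03818 K/W
R_total = 0.03823 K/W
Q = ΔT/R_total = 206/0.03823

q′ ≈ 5390 W/m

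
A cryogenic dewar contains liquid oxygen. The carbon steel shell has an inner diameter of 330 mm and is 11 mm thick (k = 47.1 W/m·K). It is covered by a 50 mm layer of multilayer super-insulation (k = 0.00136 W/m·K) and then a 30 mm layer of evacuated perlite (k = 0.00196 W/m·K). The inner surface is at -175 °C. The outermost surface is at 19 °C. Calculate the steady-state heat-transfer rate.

Q ≈ 2.05 W

Spherical conduction: R = (1/r_in − 1/r_out)/(4πk) per layer; series-sum.
R_carbon steel shell = (1/0.165 − 1/0.176)/(4π×47.1) = 6.4×10^-4 K/W
R_multilayer super-insulation = (1/0.176 − 1/0.226)/(4π×0.00136) = 73.55 K/W
R_evacuated perlite = (1/0.226 − 1/0.256)/(4π×0.00196) = 21.05 K/W
R_total = 94.61 K/W
Q = ΔT/R_total = 194/94.61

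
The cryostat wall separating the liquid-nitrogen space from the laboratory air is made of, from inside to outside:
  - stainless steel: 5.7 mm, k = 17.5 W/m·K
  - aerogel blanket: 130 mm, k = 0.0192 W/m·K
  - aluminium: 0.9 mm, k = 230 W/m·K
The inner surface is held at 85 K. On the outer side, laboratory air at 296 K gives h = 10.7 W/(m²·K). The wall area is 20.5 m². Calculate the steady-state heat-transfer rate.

Series thermal resistances:
R_stainless steel = L/(kA) = 0.0057/(17.5×20.5) = 1.589×10^-5 K/W
R_aerogel blanket = L/(kA) = 0.13/(0.0192×20.5) = 0.3303 K/W
R_aluminium = L/(kA) = 0.0009/(230×20.5) = 1.909×10^-7 K/W
R_outer film = 1/(h_o·A) = 1/(10.7×20.5) = 0.004559 K/W
R_total = 0.3349 K/W
Q = ΔT / R_total = 211 / 0.3349

Q ≈ 630 W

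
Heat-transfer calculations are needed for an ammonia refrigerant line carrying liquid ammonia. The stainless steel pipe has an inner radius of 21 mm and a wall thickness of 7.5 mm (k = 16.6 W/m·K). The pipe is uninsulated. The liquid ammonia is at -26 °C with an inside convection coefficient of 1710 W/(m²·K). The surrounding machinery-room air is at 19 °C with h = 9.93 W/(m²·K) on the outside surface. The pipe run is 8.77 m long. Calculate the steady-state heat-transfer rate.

Q ≈ 693 W

Radial resistances (cylindrical: R_cond = ln(r_o/r_i)/(2πkL), R_conv = 1/(h·2πrL)):
R_inner film = 1/(h_i·2πr₁L) = 1/(1710×2π×0.021×8.77) = 5.054×10^-4 K/W
R_stainless steel pipe wall = ln(28.5/21)/(2π×16.6×8.77) = 3.339×10^-4 K/W
R_outer film = 1/(h_o·2πr_oL) = 1/(9.93×2π×0.0285×8.77) = 0.06412 K/W
R_total = 0.06496 K/W
Q = ΔT/R_total = 45/0.06496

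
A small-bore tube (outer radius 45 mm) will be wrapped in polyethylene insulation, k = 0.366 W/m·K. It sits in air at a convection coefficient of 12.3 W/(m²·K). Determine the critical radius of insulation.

For a cylinder r_cr = k/h = 0.366/12.3
r_cr = 29.8 mm; since the bare radius (45 mm) is above r_cr, any added insulation will reduce heat loss.

r_cr ≈ 29.8 mm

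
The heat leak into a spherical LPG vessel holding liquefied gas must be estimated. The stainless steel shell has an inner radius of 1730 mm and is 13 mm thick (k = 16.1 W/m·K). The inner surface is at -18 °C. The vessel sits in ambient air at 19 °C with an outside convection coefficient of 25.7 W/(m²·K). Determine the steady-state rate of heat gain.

Spherical conduction: R = (1/r_in − 1/r_out)/(4πk) per layer; series-sum.
R_stainless steel shell = (1/1.73 − 1/1.743)/(4π×16.1) = 2.131×10^-5 K/W
R_outer film = 1/(h·4πr_o²) = 1/(25.7×4π×1.743²) = 0.001019 K/W
R_total = 0.001041 K/W
Q = ΔT/R_total = 37/0.001041

Q ≈ 35600 W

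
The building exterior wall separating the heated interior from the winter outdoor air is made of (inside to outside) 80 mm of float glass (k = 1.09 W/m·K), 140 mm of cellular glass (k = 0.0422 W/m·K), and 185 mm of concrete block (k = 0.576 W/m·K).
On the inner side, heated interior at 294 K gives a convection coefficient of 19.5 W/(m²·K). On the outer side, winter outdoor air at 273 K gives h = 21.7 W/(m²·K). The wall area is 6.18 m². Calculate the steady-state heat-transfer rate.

Treating each layer as a thermal resistance in series:
R_inner film = 1/(h_i·A) = 1/(19.5×6.18) = 0.008298 K/W
R_float glass = L/(kA) = 0.08/(1.09×6.18) = 0.01188 K/W
R_cellular glass = L/(kA) = 0.14/(0.0422×6.18) = 0.5368 K/W
R_concrete block = L/(kA) = 0.185/(0.576×6.18) = 0.05197 K/W
R_outer film = 1/(h_o·A) = 1/(21.7×6.18) = 0.007457 K/W
R_total = 0.6164 K/W
Q = ΔT / R_total = 21 / 0.6164

Q ≈ 34.1 W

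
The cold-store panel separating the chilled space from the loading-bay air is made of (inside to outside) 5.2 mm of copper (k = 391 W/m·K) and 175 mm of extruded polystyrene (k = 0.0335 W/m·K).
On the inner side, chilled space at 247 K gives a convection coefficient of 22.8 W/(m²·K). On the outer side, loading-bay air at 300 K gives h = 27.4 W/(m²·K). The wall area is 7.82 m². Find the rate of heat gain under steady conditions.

Thermal resistances in series:
R_inner film = 1/(h_i·A) = 1/(22.8×7.82) = 0.005609 K/W
R_copper = L/(kA) = 0.0052/(391×7.82) = 1.701×10^-6 K/W
R_extruded polystyrene = L/(kA) = 0.175/(0.0335×7.82) = 0.668 K/W
R_outer film = 1/(h_o·A) = 1/(27.4×7.82) = 0.004667 K/W
R_total = 0.6783 K/W
Q = ΔT / R_total = 53 / 0.6783

Q ≈ 78.1 W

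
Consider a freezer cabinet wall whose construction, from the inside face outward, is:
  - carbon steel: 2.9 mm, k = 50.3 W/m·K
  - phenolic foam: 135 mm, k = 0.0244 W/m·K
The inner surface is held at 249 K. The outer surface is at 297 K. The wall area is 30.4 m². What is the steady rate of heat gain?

Q ≈ 264 W

Thermal resistances in series:
R_carbon steel = L/(kA) = 0.0029/(50.3×30.4) = 1.897×10^-6 K/W
R_phenolic foam = L/(kA) = 0.135/(0.0244×30.4) = 0.182 K/W
R_total = 0.182 K/W
Q = ΔT / R_total = 48 / 0.182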